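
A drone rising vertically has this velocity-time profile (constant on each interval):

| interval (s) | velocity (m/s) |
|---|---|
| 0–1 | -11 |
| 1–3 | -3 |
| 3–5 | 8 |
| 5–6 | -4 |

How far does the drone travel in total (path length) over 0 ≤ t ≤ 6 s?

37 m

Distance (not displacement) is the total path length: add the absolute areas under v-t.
0–1 s: |-11| × 1 = 11 m
1–3 s: |-3| × 2 = 6 m
3–5 s: |8| × 2 = 16 m
5–6 s: |-4| × 1 = 4 m
Total distance = 37 m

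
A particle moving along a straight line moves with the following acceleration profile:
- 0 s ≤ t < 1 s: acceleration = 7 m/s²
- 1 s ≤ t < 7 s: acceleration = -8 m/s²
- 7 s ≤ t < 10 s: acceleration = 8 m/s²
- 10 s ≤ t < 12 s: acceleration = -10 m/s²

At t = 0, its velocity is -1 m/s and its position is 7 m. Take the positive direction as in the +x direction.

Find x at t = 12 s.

-244.5 m

On each constant-a segment, Δv = aΔt and Δx = v₀Δt + ½aΔt²; chain segment to segment.
0–1 s: v starts -1 m/s; Δx = -1·1 + ½·7·1² = 2.5 m; v ends 6 m/s.
1–7 s: v starts 6 m/s; Δx = 6·6 + ½·-8·6² = -108 m; v ends -42 m/s.
7–10 s: v starts -42 m/s; Δx = -42·3 + ½·8·3² = -90 m; v ends -18 m/s.
10–12 s: v starts -18 m/s; Δx = -18·2 + ½·-10·2² = -56 m; v ends -38 m/s.
x(12) = 7 + Σ Δx = -244.5 m.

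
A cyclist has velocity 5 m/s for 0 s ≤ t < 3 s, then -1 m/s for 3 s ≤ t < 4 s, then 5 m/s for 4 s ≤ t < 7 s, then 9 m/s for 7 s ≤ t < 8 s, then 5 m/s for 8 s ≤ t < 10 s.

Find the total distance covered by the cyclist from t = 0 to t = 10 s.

Distance (not displacement) is the total path length: add the absolute areas under v-t.
0–3 s: |5| × 3 = 15 m
3–4 s: |-1| × 1 = 1 m
4–7 s: |5| × 3 = 15 m
7–8 s: |9| × 1 = 9 m
8–10 s: |5| × 2 = 10 m
Total distance = 50 m

50 m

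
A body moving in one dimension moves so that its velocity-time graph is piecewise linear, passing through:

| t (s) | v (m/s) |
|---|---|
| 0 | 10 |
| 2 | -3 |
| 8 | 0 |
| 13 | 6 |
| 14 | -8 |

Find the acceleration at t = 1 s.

-6.5 m/s²

Acceleration is the slope of the v-t graph on 0–2 s: (-3 − 10)/(2 − 0) = -6.5 m/s².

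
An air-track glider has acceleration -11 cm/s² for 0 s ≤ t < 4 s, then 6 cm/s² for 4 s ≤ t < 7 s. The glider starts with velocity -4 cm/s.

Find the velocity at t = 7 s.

Δv equals the area under the a-t graph; then v = v₀ + Δv.
0–4 s: -11 × 4 = -44 cm/s
4–7 s: 6 × 3 = 18 cm/s
Δv = -26 cm/s, so v(7) = -4 + (-26) = -30 cm/s.

-30 cm/s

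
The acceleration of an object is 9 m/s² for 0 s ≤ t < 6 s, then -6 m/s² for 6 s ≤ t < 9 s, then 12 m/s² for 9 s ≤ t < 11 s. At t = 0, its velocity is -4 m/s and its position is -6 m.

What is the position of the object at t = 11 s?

On each constant-a segment, Δv = aΔt and Δx = v₀Δt + ½aΔt²; chain segment to segment.
0–6 s: v starts -4 m/s; Δx = -4·6 + ½·9·6² = 138 m; v ends 50 m/s.
6–9 s: v starts 50 m/s; Δx = 50·3 + ½·-6·3² = 123 m; v ends 32 m/s.
9–11 s: v starts 32 m/s; Δx = 32·2 + ½·12·2² = 88 m; v ends 56 m/s.
x(11) = -6 + Σ Δx = 343 m.

343 m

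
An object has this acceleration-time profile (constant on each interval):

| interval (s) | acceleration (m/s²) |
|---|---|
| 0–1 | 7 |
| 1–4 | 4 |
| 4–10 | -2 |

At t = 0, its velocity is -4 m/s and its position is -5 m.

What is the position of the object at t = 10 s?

On each constant-a segment, Δv = aΔt and Δx = v₀Δt + ½aΔt²; chain segment to segment.
0–1 s: v starts -4 m/s; Δx = -4·1 + ½·7·1² = -0.5 m; v ends 3 m/s.
1–4 s: v starts 3 m/s; Δx = 3·3 + ½·4·3² = 27 m; v ends 15 m/s.
4–10 s: v starts 15 m/s; Δx = 15·6 + ½·-2·6² = 54 m; v ends 3 m/s.
x(10) = -5 + Σ Δx = 75.5 m.

75.5 m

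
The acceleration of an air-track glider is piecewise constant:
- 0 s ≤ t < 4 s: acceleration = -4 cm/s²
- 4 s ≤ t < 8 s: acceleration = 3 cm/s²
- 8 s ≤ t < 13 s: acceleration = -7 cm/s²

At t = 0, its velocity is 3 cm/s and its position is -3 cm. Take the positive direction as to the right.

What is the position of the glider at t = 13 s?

-143.5 cm

On each constant-a segment, Δv = aΔt and Δx = v₀Δt + ½aΔt²; chain segment to segment.
0–4 s: v starts 3 cm/s; Δx = 3·4 + ½·-4·4² = -20 cm; v ends -13 cm/s.
4–8 s: v starts -13 cm/s; Δx = -13·4 + ½·3·4² = -28 cm; v ends -1 cm/s.
8–13 s: v starts -1 cm/s; Δx = -1·5 + ½·-7·5² = -92.5 cm; v ends -36 cm/s.
x(13) = -3 + Σ Δx = -143.5 cm.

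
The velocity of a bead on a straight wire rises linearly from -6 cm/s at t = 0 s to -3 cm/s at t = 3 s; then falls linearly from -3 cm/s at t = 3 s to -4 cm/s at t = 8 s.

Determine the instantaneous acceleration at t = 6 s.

-0.2 cm/s²

Acceleration is the slope of the v-t graph on 3–8 s: (-4 − -3)/(8 − 3) = -0.2 cm/s².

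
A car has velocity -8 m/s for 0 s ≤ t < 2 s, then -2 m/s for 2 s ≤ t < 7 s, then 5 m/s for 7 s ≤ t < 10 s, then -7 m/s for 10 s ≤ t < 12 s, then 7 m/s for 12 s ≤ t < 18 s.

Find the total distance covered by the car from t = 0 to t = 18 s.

97 m

Total distance travelled is ∫|v| dt — sum the magnitudes of each area piece.
0–2 s: |-8| × 2 = 16 m
2–7 s: |-2| × 5 = 10 m
7–10 s: |5| × 3 = 15 m
10–12 s: |-7| × 2 = 14 m
12–18 s: |7| × 6 = 42 m
Total distance = 97 m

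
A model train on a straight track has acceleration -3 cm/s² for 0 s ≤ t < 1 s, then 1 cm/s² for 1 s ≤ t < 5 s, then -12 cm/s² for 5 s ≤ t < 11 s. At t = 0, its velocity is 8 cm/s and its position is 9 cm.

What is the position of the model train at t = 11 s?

On each constant-a segment, Δv = aΔt and Δx = v₀Δt + ½aΔt²; chain segment to segment.
0–1 s: v starts 8 cm/s; Δx = 8·1 + ½·-3·1² = 6.5 cm; v ends 5 cm/s.
1–5 s: v starts 5 cm/s; Δx = 5·4 + ½·1·4² = 28 cm; v ends 9 cm/s.
5–11 s: v starts 9 cm/s; Δx = 9·6 + ½·-12·6² = -162 cm; v ends -63 cm/s.
x(11) = 9 + Σ Δx = -118.5 cm.

-118.5 cm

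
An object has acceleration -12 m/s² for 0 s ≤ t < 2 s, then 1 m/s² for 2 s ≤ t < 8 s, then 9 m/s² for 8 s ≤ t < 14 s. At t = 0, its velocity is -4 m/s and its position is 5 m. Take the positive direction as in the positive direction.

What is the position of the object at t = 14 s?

On each constant-a segment, Δv = aΔt and Δx = v₀Δt + ½aΔt²; chain segment to segment.
0–2 s: v starts -4 m/s; Δx = -4·2 + ½·-12·2² = -32 m; v ends -28 m/s.
2–8 s: v starts -28 m/s; Δx = -28·6 + ½·1·6² = -150 m; v ends -22 m/s.
8–14 s: v starts -22 m/s; Δx = -22·6 + ½·9·6² = 30 m; v ends 32 m/s.
x(14) = 5 + Σ Δx = -147 m.

-147 m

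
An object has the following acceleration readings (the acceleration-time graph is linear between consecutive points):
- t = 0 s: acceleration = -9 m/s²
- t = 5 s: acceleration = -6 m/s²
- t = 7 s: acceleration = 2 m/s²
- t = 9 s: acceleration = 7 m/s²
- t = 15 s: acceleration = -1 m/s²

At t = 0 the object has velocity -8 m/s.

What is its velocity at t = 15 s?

Δv equals the area under the a-t graph; then v = v₀ + Δv.
0–5 s: ½(-9 + -6)(5) = -37.5 m/s
5–7 s: ½(-6 + 2)(2) = -4 m/s
7–9 s: ½(2 + 7)(2) = 9 m/s
9–15 s: ½(7 + -1)(6) = 18 m/s
Δv = -14.5 m/s, so v(15) = -8 + (-14.5) = -22.5 m/s.

-22.5 m/s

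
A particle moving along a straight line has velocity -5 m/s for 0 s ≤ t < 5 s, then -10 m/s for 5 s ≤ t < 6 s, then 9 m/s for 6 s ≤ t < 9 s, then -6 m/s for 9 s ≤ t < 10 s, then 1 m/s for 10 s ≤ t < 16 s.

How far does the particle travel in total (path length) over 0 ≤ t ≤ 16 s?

74 m

Distance (not displacement) is the total path length: add the absolute areas under v-t.
0–5 s: |-5| × 5 = 25 m
5–6 s: |-10| × 1 = 10 m
6–9 s: |9| × 3 = 27 m
9–10 s: |-6| × 1 = 6 m
10–16 s: |1| × 6 = 6 m
Total distance = 74 m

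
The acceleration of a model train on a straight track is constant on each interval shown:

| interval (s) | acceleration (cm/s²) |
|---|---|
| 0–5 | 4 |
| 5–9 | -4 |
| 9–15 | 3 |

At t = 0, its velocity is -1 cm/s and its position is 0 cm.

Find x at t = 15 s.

On each constant-a segment, Δv = aΔt and Δx = v₀Δt + ½aΔt²; chain segment to segment.
0–5 s: v starts -1 cm/s; Δx = -1·5 + ½·4·5² = 45 cm; v ends 19 cm/s.
5–9 s: v starts 19 cm/s; Δx = 19·4 + ½·-4·4² = 44 cm; v ends 3 cm/s.
9–15 s: v starts 3 cm/s; Δx = 3·6 + ½·3·6² = 72 cm; v ends 21 cm/s.
x(15) = 0 + Σ Δx = 161 cm.

161 cm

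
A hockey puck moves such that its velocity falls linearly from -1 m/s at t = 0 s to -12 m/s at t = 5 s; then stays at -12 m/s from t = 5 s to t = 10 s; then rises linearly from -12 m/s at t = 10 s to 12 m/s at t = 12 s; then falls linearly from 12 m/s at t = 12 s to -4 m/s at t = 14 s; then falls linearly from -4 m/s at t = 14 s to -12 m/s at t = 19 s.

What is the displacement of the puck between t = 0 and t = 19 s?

Net displacement equals the area under the velocity-time graph (areas below the axis count negative).
0–5 s: ½(-1 + -12)(5) = -32.5 m
5–10 s: -12 × 5 = -60 m
10–12 s: ½(-12 + 12)(2) = 0 m
12–14 s: ½(12 + -4)(2) = 8 m
14–19 s: ½(-4 + -12)(5) = -40 m
Net displacement = -124.5 m

-124.5 m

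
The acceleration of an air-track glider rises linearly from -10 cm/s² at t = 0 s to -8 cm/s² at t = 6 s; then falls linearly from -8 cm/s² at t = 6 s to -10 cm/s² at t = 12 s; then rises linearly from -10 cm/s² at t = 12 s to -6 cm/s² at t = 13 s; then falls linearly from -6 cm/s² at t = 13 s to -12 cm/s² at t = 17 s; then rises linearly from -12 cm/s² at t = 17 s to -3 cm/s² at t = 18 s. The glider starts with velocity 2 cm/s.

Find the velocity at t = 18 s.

-157.5 cm/s

Δv equals the area under the a-t graph; then v = v₀ + Δv.
0–6 s: ½(-10 + -8)(6) = -54 cm/s
6–12 s: ½(-8 + -10)(6) = -54 cm/s
12–13 s: ½(-10 + -6)(1) = -8 cm/s
13–17 s: ½(-6 + -12)(4) = -36 cm/s
17–18 s: ½(-12 + -3)(1) = -7.5 cm/s
Δv = -159.5 cm/s, so v(18) = 2 + (-159.5) = -157.5 cm/s.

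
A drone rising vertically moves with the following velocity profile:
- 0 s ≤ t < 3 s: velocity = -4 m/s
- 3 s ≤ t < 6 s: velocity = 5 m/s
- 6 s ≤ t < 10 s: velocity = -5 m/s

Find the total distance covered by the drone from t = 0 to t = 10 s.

47 m

Distance (not displacement) is the total path length: add the absolute areas under v-t.
0–3 s: |-4| × 3 = 12 m
3–6 s: |5| × 3 = 15 m
6–10 s: |-5| × 4 = 20 m
Total distance = 47 m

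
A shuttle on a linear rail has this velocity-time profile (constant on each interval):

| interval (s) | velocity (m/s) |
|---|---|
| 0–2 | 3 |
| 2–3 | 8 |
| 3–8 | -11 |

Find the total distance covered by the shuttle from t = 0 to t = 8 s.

69 m

Total distance travelled is ∫|v| dt — sum the magnitudes of each area piece.
0–2 s: |3| × 2 = 6 m
2–3 s: |8| × 1 = 8 m
3–8 s: |-11| × 5 = 55 m
Total distance = 69 m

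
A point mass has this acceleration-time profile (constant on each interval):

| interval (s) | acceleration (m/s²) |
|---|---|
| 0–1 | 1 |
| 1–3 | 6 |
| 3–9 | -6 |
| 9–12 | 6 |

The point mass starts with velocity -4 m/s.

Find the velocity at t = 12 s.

-9 m/s

Δv equals the area under the a-t graph; then v = v₀ + Δv.
0–1 s: 1 × 1 = 1 m/s
1–3 s: 6 × 2 = 12 m/s
3–9 s: -6 × 6 = -36 m/s
9–12 s: 6 × 3 = 18 m/s
Δv = -5 m/s, so v(12) = -4 + (-5) = -9 m/s.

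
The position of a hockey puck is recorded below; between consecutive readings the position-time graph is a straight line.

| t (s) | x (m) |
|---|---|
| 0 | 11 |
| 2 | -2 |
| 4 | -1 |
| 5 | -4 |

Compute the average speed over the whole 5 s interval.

Average speed = (total path length)/(elapsed time); on a piecewise-linear x-t graph the path length is Σ|Δx|.
0–2 s: |Δx| = |-2 − 11| = 13 m
2–4 s: |Δx| = |-1 − -2| = 1 m
4–5 s: |Δx| = |-4 − -1| = 3 m
Total path = 17 m; average speed = 17/5 = 3.4 m/s.

3.4 m/s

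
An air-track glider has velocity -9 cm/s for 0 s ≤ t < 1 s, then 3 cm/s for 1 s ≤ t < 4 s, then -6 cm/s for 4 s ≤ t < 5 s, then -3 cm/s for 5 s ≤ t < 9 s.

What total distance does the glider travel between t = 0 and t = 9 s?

36 cm

Total distance travelled is ∫|v| dt — sum the magnitudes of each area piece.
0–1 s: |-9| × 1 = 9 cm
1–4 s: |3| × 3 = 9 cm
4–5 s: |-6| × 1 = 6 cm
5–9 s: |-3| × 4 = 12 cm
Total distance = 36 cm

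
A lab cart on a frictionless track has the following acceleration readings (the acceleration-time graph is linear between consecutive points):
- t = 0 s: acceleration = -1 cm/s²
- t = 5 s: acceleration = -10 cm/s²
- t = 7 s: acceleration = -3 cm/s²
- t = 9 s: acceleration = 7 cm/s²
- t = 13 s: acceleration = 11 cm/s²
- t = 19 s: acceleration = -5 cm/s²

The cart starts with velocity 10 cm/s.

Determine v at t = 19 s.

27.5 cm/s

Δv equals the area under the a-t graph; then v = v₀ + Δv.
0–5 s: ½(-1 + -10)(5) = -27.5 cm/s
5–7 s: ½(-10 + -3)(2) = -13 cm/s
7–9 s: ½(-3 + 7)(2) = 4 cm/s
9–13 s: ½(7 + 11)(4) = 36 cm/s
13–19 s: ½(11 + -5)(6) = 18 cm/s
Δv = 17.5 cm/s, so v(19) = 10 + (17.5) = 27.5 cm/s.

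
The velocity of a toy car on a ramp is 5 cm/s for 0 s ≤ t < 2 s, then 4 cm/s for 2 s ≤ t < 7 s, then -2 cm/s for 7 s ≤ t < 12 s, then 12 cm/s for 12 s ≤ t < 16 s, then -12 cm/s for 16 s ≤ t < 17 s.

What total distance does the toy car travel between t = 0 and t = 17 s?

100 cm

Total distance travelled is ∫|v| dt — sum the magnitudes of each area piece.
0–2 s: |5| × 2 = 10 cm
2–7 s: |4| × 5 = 20 cm
7–12 s: |-2| × 5 = 10 cm
12–16 s: |12| × 4 = 48 cm
16–17 s: |-12| × 1 = 12 cm
Total distance = 100 cm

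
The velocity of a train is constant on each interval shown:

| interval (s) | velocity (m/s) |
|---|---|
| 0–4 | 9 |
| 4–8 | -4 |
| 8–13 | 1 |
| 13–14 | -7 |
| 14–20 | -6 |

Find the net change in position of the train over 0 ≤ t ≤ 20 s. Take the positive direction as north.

Displacement is the signed area under the v-t curve.
0–4 s: 9 × 4 = 36 m
4–8 s: -4 × 4 = -16 m
8–13 s: 1 × 5 = 5 m
13–14 s: -7 × 1 = -7 m
14–20 s: -6 × 6 = -36 m
Net displacement = -18 m

-18 m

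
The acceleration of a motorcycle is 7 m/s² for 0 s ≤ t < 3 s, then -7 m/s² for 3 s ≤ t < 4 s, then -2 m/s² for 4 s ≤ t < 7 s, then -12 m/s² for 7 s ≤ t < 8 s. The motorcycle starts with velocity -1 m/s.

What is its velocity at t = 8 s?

-5 m/s

Δv equals the area under the a-t graph; then v = v₀ + Δv.
0–3 s: 7 × 3 = 21 m/s
3–4 s: -7 × 1 = -7 m/s
4–7 s: -2 × 3 = -6 m/s
7–8 s: -12 × 1 = -12 m/s
Δv = -4 m/s, so v(8) = -1 + (-4) = -5 m/s.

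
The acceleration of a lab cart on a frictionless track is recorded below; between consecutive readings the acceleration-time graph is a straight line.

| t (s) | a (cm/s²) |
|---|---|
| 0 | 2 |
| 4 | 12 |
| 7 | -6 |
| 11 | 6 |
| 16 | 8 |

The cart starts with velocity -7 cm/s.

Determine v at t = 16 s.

65 cm/s

Δv equals the area under the a-t graph; then v = v₀ + Δv.
0–4 s: ½(2 + 12)(4) = 28 cm/s
4–7 s: ½(12 + -6)(3) = 9 cm/s
7–11 s: ½(-6 + 6)(4) = 0 cm/s
11–16 s: ½(6 + 8)(5) = 35 cm/s
Δv = 72 cm/s, so v(16) = -7 + (72) = 65 cm/s.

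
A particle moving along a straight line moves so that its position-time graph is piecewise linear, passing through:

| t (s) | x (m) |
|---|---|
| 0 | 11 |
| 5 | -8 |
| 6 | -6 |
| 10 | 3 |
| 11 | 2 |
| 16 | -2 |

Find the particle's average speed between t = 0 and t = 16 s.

2.1875 m/s

Average speed = (total path length)/(elapsed time); on a piecewise-linear x-t graph the path length is Σ|Δx|.
0–5 s: |Δx| = |-8 − 11| = 19 m
5–6 s: |Δx| = |-6 − -8| = 2 m
6–10 s: |Δx| = |3 − -6| = 9 m
10–11 s: |Δx| = |2 − 3| = 1 m
11–16 s: |Δx| = |-2 − 2| = 4 m
Total path = 35 m; average speed = 35/16 = 2.1875 m/s.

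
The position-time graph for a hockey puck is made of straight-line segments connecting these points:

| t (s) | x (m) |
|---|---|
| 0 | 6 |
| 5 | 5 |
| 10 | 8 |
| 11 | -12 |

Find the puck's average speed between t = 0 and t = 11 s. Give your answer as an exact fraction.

24/11 m/s

Average speed = (total path length)/(elapsed time); on a piecewise-linear x-t graph the path length is Σ|Δx|.
0–5 s: |Δx| = |5 − 6| = 1 m
5–10 s: |Δx| = |8 − 5| = 3 m
10–11 s: |Δx| = |-12 − 8| = 20 m
Total path = 24 m; average speed = 24/11 = 24/11 m/s.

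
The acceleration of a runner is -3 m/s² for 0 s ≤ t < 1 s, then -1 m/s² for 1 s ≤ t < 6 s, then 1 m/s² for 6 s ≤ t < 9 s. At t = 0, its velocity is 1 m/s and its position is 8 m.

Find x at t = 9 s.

On each constant-a segment, Δv = aΔt and Δx = v₀Δt + ½aΔt²; chain segment to segment.
0–1 s: v starts 1 m/s; Δx = 1·1 + ½·-3·1² = -0.5 m; v ends -2 m/s.
1–6 s: v starts -2 m/s; Δx = -2·5 + ½·-1·5² = -22.5 m; v ends -7 m/s.
6–9 s: v starts -7 m/s; Δx = -7·3 + ½·1·3² = -16.5 m; v ends -4 m/s.
x(9) = 8 + Σ Δx = -31.5 m.

-31.5 m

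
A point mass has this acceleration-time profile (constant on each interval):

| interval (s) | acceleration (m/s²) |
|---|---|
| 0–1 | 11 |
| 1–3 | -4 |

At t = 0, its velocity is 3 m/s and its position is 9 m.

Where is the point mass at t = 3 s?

37.5 m

On each constant-a segment, Δv = aΔt and Δx = v₀Δt + ½aΔt²; chain segment to segment.
0–1 s: v starts 3 m/s; Δx = 3·1 + ½·11·1² = 8.5 m; v ends 14 m/s.
1–3 s: v starts 14 m/s; Δx = 14·2 + ½·-4·2² = 20 m; v ends 6 m/s.
x(3) = 9 + Σ Δx = 37.5 m.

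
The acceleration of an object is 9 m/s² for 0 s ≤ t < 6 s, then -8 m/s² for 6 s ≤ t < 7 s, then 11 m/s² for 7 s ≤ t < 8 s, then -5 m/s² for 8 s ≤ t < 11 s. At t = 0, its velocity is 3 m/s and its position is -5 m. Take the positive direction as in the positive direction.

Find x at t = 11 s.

On each constant-a segment, Δv = aΔt and Δx = v₀Δt + ½aΔt²; chain segment to segment.
0–6 s: v starts 3 m/s; Δx = 3·6 + ½·9·6² = 180 m; v ends 57 m/s.
6–7 s: v starts 57 m/s; Δx = 57·1 + ½·-8·1² = 53 m; v ends 49 m/s.
7–8 s: v starts 49 m/s; Δx = 49·1 + ½·11·1² = 54.5 m; v ends 60 m/s.
8–11 s: v starts 60 m/s; Δx = 60·3 + ½·-5·3² = 157.5 m; v ends 45 m/s.
x(11) = -5 + Σ Δx = 440 m.

440 m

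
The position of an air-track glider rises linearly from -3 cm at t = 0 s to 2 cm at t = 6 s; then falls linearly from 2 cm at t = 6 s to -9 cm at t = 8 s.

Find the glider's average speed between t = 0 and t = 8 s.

Average speed = (total path length)/(elapsed time); on a piecewise-linear x-t graph the path length is Σ|Δx|.
0–6 s: |Δx| = |2 − -3| = 5 cm
6–8 s: |Δx| = |-9 − 2| = 11 cm
Total path = 16 cm; average speed = 16/8 = 2 cm/s.

2 cm/s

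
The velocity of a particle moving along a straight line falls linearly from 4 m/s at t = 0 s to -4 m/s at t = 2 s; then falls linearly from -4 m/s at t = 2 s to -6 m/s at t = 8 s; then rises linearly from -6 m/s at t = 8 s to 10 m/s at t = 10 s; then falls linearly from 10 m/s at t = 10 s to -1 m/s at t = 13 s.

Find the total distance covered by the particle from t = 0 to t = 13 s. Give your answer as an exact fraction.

619/11 m

Distance (not displacement) is the total path length: add the absolute areas under v-t.
0–2 s: v = 0 at t = 1 s; triangle areas 2 + 2 = 4 m
2–8 s: |½(-4 + -6)(6)| = 30 m
8–10 s: v = 0 at t = 8.75 s; triangle areas 2.25 + 6.25 = 8.5 m
10–13 s: v = 0 at t = 140/11 s; triangle areas 150/11 + 3/22 = 303/22 m
Total distance = 619/11 m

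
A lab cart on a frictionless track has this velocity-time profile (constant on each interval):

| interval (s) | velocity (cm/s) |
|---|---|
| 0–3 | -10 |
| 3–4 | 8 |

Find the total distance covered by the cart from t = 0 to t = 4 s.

38 cm

Total distance travelled is ∫|v| dt — sum the magnitudes of each area piece.
0–3 s: |-10| × 3 = 30 cm
3–4 s: |8| × 1 = 8 cm
Total distance = 38 cm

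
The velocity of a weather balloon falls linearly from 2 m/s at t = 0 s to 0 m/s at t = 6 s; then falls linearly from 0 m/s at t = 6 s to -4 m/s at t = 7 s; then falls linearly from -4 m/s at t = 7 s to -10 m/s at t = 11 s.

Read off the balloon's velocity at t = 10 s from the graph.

On 7–11 s the graph is linear from -4 to -10 m/s: v(10) = -4 + (-10 − -4)·(10 − 7)/(11 − 7) = -8.5 m/s.

-8.5 m/s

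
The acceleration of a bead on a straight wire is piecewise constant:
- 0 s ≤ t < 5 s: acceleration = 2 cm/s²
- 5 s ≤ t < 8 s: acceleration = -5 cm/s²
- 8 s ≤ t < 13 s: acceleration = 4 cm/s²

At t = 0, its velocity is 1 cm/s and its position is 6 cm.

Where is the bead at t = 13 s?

76.5 cm

On each constant-a segment, Δv = aΔt and Δx = v₀Δt + ½aΔt²; chain segment to segment.
0–5 s: v starts 1 cm/s; Δx = 1·5 + ½·2·5² = 30 cm; v ends 11 cm/s.
5–8 s: v starts 11 cm/s; Δx = 11·3 + ½·-5·3² = 10.5 cm; v ends -4 cm/s.
8–13 s: v starts -4 cm/s; Δx = -4·5 + ½·4·5² = 30 cm; v ends 16 cm/s.
x(13) = 6 + Σ Δx = 76.5 cm.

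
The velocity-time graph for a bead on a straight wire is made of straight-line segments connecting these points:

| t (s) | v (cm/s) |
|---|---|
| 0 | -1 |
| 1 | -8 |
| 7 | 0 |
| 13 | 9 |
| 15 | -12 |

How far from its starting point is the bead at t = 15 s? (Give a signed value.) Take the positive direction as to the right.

Displacement is the signed area under the v-t curve.
0–1 s: ½(-1 + -8)(1) = -4.5 cm
1–7 s: ½(-8 + 0)(6) = -24 cm
7–13 s: ½(0 + 9)(6) = 27 cm
13–15 s: ½(9 + -12)(2) = -3 cm
Net displacement = -4.5 cm

-4.5 cm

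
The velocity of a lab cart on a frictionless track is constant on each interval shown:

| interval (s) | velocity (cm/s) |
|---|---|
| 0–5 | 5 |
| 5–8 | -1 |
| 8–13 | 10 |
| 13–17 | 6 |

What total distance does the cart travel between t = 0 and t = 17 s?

Total distance travelled is ∫|v| dt — sum the magnitudes of each area piece.
0–5 s: |5| × 5 = 25 cm
5–8 s: |-1| × 3 = 3 cm
8–13 s: |10| × 5 = 50 cm
13–17 s: |6| × 4 = 24 cm
Total distance = 102 cm

102 cm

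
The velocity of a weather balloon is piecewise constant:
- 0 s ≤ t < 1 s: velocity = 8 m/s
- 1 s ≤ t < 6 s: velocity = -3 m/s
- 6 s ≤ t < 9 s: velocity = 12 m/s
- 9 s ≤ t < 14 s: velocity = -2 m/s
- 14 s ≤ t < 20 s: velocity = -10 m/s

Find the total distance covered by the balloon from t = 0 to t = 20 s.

129 m

Total distance travelled is ∫|v| dt — sum the magnitudes of each area piece.
0–1 s: |8| × 1 = 8 m
1–6 s: |-3| × 5 = 15 m
6–9 s: |12| × 3 = 36 m
9–14 s: |-2| × 5 = 10 m
14–20 s: |-10| × 6 = 60 m
Total distance = 129 m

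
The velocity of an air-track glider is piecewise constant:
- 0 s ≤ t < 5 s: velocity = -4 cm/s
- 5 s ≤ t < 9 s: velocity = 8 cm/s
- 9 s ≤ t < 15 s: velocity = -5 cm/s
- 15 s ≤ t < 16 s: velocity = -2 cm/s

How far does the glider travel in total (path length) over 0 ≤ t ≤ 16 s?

84 cm

Distance (not displacement) is the total path length: add the absolute areas under v-t.
0–5 s: |-4| × 5 = 20 cm
5–9 s: |8| × 4 = 32 cm
9–15 s: |-5| × 6 = 30 cm
15–16 s: |-2| × 1 = 2 cm
Total distance = 84 cm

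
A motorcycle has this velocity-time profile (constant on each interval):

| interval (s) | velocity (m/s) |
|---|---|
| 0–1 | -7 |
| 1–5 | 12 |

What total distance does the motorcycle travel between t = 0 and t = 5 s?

Distance (not displacement) is the total path length: add the absolute areas under v-t.
0–1 s: |-7| × 1 = 7 m
1–5 s: |12| × 4 = 48 m
Total distance = 55 m

55 m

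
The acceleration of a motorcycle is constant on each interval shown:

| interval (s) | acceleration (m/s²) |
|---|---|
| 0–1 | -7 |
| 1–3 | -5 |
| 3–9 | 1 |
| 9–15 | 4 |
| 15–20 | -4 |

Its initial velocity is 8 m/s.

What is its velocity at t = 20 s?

1 m/s

Δv equals the area under the a-t graph; then v = v₀ + Δv.
0–1 s: -7 × 1 = -7 m/s
1–3 s: -5 × 2 = -10 m/s
3–9 s: 1 × 6 = 6 m/s
9–15 s: 4 × 6 = 24 m/s
15–20 s: -4 × 5 = -20 m/s
Δv = -7 m/s, so v(20) = 8 + (-7) = 1 m/s.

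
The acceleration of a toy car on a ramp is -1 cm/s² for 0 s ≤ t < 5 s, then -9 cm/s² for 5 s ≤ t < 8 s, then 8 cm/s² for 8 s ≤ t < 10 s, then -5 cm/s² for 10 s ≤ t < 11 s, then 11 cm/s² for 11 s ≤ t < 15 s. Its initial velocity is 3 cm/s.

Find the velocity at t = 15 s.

26 cm/s

Δv equals the area under the a-t graph; then v = v₀ + Δv.
0–5 s: -1 × 5 = -5 cm/s
5–8 s: -9 × 3 = -27 cm/s
8–10 s: 8 × 2 = 16 cm/s
10–11 s: -5 × 1 = -5 cm/s
11–15 s: 11 × 4 = 44 cm/s
Δv = 23 cm/s, so v(15) = 3 + (23) = 26 cm/s.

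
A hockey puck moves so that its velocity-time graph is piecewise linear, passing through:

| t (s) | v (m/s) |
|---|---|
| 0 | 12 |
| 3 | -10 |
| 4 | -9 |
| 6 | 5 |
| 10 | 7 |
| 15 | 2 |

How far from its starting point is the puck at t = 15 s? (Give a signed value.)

36 m

Displacement is the signed area under the v-t curve.
0–3 s: ½(12 + -10)(3) = 3 m
3–4 s: ½(-10 + -9)(1) = -9.5 m
4–6 s: ½(-9 + 5)(2) = -4 m
6–10 s: ½(5 + 7)(4) = 24 m
10–15 s: ½(7 + 2)(5) = 22.5 m
Net displacement = 36 m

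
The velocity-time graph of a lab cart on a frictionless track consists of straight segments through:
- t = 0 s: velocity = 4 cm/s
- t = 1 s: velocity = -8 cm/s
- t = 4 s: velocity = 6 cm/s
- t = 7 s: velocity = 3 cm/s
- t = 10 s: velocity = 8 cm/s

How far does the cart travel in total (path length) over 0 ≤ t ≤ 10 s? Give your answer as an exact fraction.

Total distance travelled is ∫|v| dt — sum the magnitudes of each area piece.
0–1 s: v = 0 at t = 1/3 s; triangle areas 2/3 + 8/3 = 10/3 cm
1–4 s: v = 0 at t = 19/7 s; triangle areas 48/7 + 27/7 = 75/7 cm
4–7 s: |½(6 + 3)(3)| = 13.5 cm
7–10 s: |½(3 + 8)(3)| = 16.5 cm
Total distance = 925/21 cm

925/21 cm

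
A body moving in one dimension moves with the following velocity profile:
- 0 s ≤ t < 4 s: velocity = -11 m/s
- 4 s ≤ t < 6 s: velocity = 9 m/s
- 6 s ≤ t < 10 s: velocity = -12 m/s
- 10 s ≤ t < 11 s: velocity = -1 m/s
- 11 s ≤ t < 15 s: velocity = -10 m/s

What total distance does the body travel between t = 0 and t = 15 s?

Total distance travelled is ∫|v| dt — sum the magnitudes of each area piece.
0–4 s: |-11| × 4 = 44 m
4–6 s: |9| × 2 = 18 m
6–10 s: |-12| × 4 = 48 m
10–11 s: |-1| × 1 = 1 m
11–15 s: |-10| × 4 = 40 m
Total distance = 151 m

151 m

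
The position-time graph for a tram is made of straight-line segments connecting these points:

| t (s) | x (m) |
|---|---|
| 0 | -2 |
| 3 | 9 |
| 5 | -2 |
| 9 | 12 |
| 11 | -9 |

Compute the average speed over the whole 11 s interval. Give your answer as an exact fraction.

Average speed = (total path length)/(elapsed time); on a piecewise-linear x-t graph the path length is Σ|Δx|.
0–3 s: |Δx| = |9 − -2| = 11 m
3–5 s: |Δx| = |-2 − 9| = 11 m
5–9 s: |Δx| = |12 − -2| = 14 m
9–11 s: |Δx| = |-9 − 12| = 21 m
Total path = 57 m; average speed = 57/11 = 57/11 m/s.

57/11 m/s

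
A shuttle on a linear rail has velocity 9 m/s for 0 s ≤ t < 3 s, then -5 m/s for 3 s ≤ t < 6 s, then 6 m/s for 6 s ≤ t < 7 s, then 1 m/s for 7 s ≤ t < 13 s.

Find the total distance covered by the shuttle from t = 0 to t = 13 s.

54 m

Distance (not displacement) is the total path length: add the absolute areas under v-t.
0–3 s: |9| × 3 = 27 m
3–6 s: |-5| × 3 = 15 m
6–7 s: |6| × 1 = 6 m
7–13 s: |1| × 6 = 6 m
Total distance = 54 m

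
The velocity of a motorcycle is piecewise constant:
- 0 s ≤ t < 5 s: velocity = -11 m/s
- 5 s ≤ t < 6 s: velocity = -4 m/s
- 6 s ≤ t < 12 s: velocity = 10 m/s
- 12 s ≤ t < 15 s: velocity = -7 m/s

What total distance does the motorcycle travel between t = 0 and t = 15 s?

140 m

Total distance travelled is ∫|v| dt — sum the magnitudes of each area piece.
0–5 s: |-11| × 5 = 55 m
5–6 s: |-4| × 1 = 4 m
6–12 s: |10| × 6 = 60 m
12–15 s: |-7| × 3 = 21 m
Total distance = 140 m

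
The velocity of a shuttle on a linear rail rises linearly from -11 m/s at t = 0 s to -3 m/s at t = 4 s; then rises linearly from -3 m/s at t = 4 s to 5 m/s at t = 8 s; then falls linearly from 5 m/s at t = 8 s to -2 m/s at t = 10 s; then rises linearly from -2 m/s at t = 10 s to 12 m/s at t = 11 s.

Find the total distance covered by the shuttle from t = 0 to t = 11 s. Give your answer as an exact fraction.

Distance (not displacement) is the total path length: add the absolute areas under v-t.
0–4 s: |½(-11 + -3)(4)| = 28 m
4–8 s: v = 0 at t = 5.5 s; triangle areas 2.25 + 6.25 = 8.5 m
8–10 s: v = 0 at t = 66/7 s; triangle areas 25/7 + 4/7 = 29/7 m
10–11 s: v = 0 at t = 71/7 s; triangle areas 1/7 + 36/7 = 37/7 m
Total distance = 643/14 m

643/14 m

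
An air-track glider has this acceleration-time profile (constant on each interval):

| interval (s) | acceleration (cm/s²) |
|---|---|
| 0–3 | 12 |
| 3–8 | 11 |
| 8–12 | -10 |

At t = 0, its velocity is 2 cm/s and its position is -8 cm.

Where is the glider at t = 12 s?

671.5 cm

On each constant-a segment, Δv = aΔt and Δx = v₀Δt + ½aΔt²; chain segment to segment.
0–3 s: v starts 2 cm/s; Δx = 2·3 + ½·12·3² = 60 cm; v ends 38 cm/s.
3–8 s: v starts 38 cm/s; Δx = 38·5 + ½·11·5² = 327.5 cm; v ends 93 cm/s.
8–12 s: v starts 93 cm/s; Δx = 93·4 + ½·-10·4² = 292 cm; v ends 53 cm/s.
x(12) = -8 + Σ Δx = 671.5 cm.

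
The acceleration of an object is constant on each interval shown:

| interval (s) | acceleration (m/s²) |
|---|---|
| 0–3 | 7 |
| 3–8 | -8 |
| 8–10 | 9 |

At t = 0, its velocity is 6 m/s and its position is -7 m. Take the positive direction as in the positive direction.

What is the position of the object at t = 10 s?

69.5 m

On each constant-a segment, Δv = aΔt and Δx = v₀Δt + ½aΔt²; chain segment to segment.
0–3 s: v starts 6 m/s; Δx = 6·3 + ½·7·3² = 49.5 m; v ends 27 m/s.
3–8 s: v starts 27 m/s; Δx = 27·5 + ½·-8·5² = 35 m; v ends -13 m/s.
8–10 s: v starts -13 m/s; Δx = -13·2 + ½·9·2² = -8 m; v ends 5 m/s.
x(10) = -7 + Σ Δx = 69.5 m.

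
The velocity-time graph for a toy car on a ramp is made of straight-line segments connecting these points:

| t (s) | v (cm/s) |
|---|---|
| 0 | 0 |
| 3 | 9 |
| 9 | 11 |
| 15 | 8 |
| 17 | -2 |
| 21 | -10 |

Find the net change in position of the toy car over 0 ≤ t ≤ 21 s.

Displacement is the signed area under the v-t curve.
0–3 s: ½(0 + 9)(3) = 13.5 cm
3–9 s: ½(9 + 11)(6) = 60 cm
9–15 s: ½(11 + 8)(6) = 57 cm
15–17 s: ½(8 + -2)(2) = 6 cm
17–21 s: ½(-2 + -10)(4) = -24 cm
Net displacement = 112.5 cm

112.5 cm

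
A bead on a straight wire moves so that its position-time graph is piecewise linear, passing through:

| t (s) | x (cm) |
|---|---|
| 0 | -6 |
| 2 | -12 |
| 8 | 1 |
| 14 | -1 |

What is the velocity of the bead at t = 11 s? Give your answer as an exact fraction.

-1/3 cm/s

Velocity is the slope of the x-t graph on 8–14 s: (-1 − 1)/(14 − 8) = -1/3 cm/s.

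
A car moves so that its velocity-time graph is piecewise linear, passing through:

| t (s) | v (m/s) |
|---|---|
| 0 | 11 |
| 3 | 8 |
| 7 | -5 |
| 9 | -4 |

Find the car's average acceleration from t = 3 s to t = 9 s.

-2 m/s²

Average acceleration = Δv/Δt = (-4 − 8)/(9 − 3) = -2 m/s².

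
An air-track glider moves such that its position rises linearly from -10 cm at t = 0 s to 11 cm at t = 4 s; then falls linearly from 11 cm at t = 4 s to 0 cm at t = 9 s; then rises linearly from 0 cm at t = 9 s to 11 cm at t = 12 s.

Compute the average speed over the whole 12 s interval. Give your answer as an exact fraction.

Average speed = (total path length)/(elapsed time); on a piecewise-linear x-t graph the path length is Σ|Δx|.
0–4 s: |Δx| = |11 − -10| = 21 cm
4–9 s: |Δx| = |0 − 11| = 11 cm
9–12 s: |Δx| = |11 − 0| = 11 cm
Total path = 43 cm; average speed = 43/12 = 43/12 cm/s.

43/12 cm/s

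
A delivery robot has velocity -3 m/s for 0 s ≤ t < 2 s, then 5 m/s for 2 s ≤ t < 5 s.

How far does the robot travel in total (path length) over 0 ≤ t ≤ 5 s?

21 m

Total distance travelled is ∫|v| dt — sum the magnitudes of each area piece.
0–2 s: |-3| × 2 = 6 m
2–5 s: |5| × 3 = 15 m
Total distance = 21 m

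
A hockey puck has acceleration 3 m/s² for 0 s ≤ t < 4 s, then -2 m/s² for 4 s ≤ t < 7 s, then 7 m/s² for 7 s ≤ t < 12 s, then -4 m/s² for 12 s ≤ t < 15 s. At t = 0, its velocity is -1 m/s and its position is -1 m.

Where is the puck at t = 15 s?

257.5 m

On each constant-a segment, Δv = aΔt and Δx = v₀Δt + ½aΔt²; chain segment to segment.
0–4 s: v starts -1 m/s; Δx = -1·4 + ½·3·4² = 20 m; v ends 11 m/s.
4–7 s: v starts 11 m/s; Δx = 11·3 + ½·-2·3² = 24 m; v ends 5 m/s.
7–12 s: v starts 5 m/s; Δx = 5·5 + ½·7·5² = 112.5 m; v ends 40 m/s.
12–15 s: v starts 40 m/s; Δx = 40·3 + ½·-4·3² = 102 m; v ends 28 m/s.
x(15) = -1 + Σ Δx = 257.5 m.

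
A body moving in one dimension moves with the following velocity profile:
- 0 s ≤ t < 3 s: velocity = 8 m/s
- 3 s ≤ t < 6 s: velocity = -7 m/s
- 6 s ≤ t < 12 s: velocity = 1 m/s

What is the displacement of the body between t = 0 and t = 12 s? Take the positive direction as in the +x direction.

Net displacement equals the area under the velocity-time graph (areas below the axis count negative).
0–3 s: 8 × 3 = 24 m
3–6 s: -7 × 3 = -21 m
6–12 s: 1 × 6 = 6 m
Net displacement = 9 m

9 m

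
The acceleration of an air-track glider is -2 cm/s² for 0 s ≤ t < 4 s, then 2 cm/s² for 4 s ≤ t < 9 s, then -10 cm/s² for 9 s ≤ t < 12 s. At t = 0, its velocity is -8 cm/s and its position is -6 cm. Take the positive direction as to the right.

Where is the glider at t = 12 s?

-172 cm

On each constant-a segment, Δv = aΔt and Δx = v₀Δt + ½aΔt²; chain segment to segment.
0–4 s: v starts -8 cm/s; Δx = -8·4 + ½·-2·4² = -48 cm; v ends -16 cm/s.
4–9 s: v starts -16 cm/s; Δx = -16·5 + ½·2·5² = -55 cm; v ends -6 cm/s.
9–12 s: v starts -6 cm/s; Δx = -6·3 + ½·-10·3² = -63 cm; v ends -36 cm/s.
x(12) = -6 + Σ Δx = -172 cm.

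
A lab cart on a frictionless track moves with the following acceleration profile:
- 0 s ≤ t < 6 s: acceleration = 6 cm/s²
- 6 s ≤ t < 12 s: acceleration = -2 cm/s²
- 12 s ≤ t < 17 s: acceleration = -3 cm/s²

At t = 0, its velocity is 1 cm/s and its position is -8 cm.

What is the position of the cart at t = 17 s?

379.5 cm

On each constant-a segment, Δv = aΔt and Δx = v₀Δt + ½aΔt²; chain segment to segment.
0–6 s: v starts 1 cm/s; Δx = 1·6 + ½·6·6² = 114 cm; v ends 37 cm/s.
6–12 s: v starts 37 cm/s; Δx = 37·6 + ½·-2·6² = 186 cm; v ends 25 cm/s.
12–17 s: v starts 25 cm/s; Δx = 25·5 + ½·-3·5² = 87.5 cm; v ends 10 cm/s.
x(17) = -8 + Σ Δx = 379.5 cm.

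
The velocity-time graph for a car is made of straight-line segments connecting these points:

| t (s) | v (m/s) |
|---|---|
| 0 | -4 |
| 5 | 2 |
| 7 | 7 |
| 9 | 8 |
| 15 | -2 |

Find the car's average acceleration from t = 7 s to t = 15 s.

Average acceleration = Δv/Δt = (-2 − 7)/(15 − 7) = -1.125 m/s².

-1.125 m/s²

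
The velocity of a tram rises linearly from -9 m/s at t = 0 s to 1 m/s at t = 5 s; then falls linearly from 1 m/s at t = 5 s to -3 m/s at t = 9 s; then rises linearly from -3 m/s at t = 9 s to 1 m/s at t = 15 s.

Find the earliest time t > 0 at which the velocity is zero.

v changes sign on 0–5 s (from -9 to 1); the graph is linear there, so v = 0 at t = 0 + (9)·(5 − 0)/(1 − -9) = 4.5 s.

t = 4.5 s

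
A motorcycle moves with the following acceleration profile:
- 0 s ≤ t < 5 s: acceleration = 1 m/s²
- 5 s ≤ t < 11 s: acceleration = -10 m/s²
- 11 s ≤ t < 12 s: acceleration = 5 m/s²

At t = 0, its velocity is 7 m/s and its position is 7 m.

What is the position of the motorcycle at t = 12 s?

-99 m

On each constant-a segment, Δv = aΔt and Δx = v₀Δt + ½aΔt²; chain segment to segment.
0–5 s: v starts 7 m/s; Δx = 7·5 + ½·1·5² = 47.5 m; v ends 12 m/s.
5–11 s: v starts 12 m/s; Δx = 12·6 + ½·-10·6² = -108 m; v ends -48 m/s.
11–12 s: v starts -48 m/s; Δx = -48·1 + ½·5·1² = -45.5 m; v ends -43 m/s.
x(12) = 7 + Σ Δx = -99 m.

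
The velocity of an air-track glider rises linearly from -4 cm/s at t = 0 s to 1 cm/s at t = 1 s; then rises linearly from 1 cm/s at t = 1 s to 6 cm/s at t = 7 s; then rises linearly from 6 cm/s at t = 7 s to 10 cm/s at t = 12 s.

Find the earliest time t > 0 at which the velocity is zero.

t = 0.8 s

v changes sign on 0–1 s (from -4 to 1); the graph is linear there, so v = 0 at t = 0 + (4)·(1 − 0)/(1 − -4) = 0.8 s.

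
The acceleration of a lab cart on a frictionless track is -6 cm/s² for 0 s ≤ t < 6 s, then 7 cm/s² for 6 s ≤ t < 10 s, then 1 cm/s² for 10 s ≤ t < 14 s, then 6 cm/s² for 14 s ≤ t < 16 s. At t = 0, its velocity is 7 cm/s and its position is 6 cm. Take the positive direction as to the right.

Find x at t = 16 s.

-98 cm

On each constant-a segment, Δv = aΔt and Δx = v₀Δt + ½aΔt²; chain segment to segment.
0–6 s: v starts 7 cm/s; Δx = 7·6 + ½·-6·6² = -66 cm; v ends -29 cm/s.
6–10 s: v starts -29 cm/s; Δx = -29·4 + ½·7·4² = -60 cm; v ends -1 cm/s.
10–14 s: v starts -1 cm/s; Δx = -1·4 + ½·1·4² = 4 cm; v ends 3 cm/s.
14–16 s: v starts 3 cm/s; Δx = 3·2 + ½·6·2² = 18 cm; v ends 15 cm/s.
x(16) = 6 + Σ Δx = -98 cm.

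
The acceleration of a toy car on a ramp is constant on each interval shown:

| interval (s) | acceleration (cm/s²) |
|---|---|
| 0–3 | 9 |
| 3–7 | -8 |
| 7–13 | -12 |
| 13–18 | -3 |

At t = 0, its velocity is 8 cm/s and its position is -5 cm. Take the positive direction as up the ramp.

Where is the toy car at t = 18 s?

-445 cm

On each constant-a segment, Δv = aΔt and Δx = v₀Δt + ½aΔt²; chain segment to segment.
0–3 s: v starts 8 cm/s; Δx = 8·3 + ½·9·3² = 64.5 cm; v ends 35 cm/s.
3–7 s: v starts 35 cm/s; Δx = 35·4 + ½·-8·4² = 76 cm; v ends 3 cm/s.
7–13 s: v starts 3 cm/s; Δx = 3·6 + ½·-12·6² = -198 cm; v ends -69 cm/s.
13–18 s: v starts -69 cm/s; Δx = -69·5 + ½·-3·5² = -382.5 cm; v ends -84 cm/s.
x(18) = -5 + Σ Δx = -445 cm.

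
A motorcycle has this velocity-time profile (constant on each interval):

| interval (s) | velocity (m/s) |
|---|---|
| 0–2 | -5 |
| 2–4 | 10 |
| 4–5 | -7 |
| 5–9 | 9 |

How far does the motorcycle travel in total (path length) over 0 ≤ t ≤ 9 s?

73 m

Distance (not displacement) is the total path length: add the absolute areas under v-t.
0–2 s: |-5| × 2 = 10 m
2–4 s: |10| × 2 = 20 m
4–5 s: |-7| × 1 = 7 m
5–9 s: |9| × 4 = 36 m
Total distance = 73 m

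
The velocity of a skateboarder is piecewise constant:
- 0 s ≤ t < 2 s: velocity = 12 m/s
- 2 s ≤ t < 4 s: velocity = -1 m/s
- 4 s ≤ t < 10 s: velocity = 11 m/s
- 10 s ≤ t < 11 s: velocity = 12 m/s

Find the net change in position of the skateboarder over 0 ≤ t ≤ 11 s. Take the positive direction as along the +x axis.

Displacement is the signed area under the v-t curve.
0–2 s: 12 × 2 = 24 m
2–4 s: -1 × 2 = -2 m
4–10 s: 11 × 6 = 66 m
10–11 s: 12 × 1 = 12 m
Net displacement = 100 m

100 m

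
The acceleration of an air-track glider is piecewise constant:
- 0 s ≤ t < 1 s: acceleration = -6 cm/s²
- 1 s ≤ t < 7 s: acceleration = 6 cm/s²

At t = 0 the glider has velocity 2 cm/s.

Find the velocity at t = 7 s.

32 cm/s

Δv equals the area under the a-t graph; then v = v₀ + Δv.
0–1 s: -6 × 1 = -6 cm/s
1–7 s: 6 × 6 = 36 cm/s
Δv = 30 cm/s, so v(7) = 2 + (30) = 32 cm/s.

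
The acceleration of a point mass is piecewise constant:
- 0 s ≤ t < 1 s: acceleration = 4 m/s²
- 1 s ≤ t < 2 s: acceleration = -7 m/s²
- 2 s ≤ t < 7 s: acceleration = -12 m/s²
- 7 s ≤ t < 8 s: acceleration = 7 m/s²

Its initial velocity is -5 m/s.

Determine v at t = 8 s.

Δv equals the area under the a-t graph; then v = v₀ + Δv.
0–1 s: 4 × 1 = 4 m/s
1–2 s: -7 × 1 = -7 m/s
2–7 s: -12 × 5 = -60 m/s
7–8 s: 7 × 1 = 7 m/s
Δv = -56 m/s, so v(8) = -5 + (-56) = -61 m/s.

-61 m/s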